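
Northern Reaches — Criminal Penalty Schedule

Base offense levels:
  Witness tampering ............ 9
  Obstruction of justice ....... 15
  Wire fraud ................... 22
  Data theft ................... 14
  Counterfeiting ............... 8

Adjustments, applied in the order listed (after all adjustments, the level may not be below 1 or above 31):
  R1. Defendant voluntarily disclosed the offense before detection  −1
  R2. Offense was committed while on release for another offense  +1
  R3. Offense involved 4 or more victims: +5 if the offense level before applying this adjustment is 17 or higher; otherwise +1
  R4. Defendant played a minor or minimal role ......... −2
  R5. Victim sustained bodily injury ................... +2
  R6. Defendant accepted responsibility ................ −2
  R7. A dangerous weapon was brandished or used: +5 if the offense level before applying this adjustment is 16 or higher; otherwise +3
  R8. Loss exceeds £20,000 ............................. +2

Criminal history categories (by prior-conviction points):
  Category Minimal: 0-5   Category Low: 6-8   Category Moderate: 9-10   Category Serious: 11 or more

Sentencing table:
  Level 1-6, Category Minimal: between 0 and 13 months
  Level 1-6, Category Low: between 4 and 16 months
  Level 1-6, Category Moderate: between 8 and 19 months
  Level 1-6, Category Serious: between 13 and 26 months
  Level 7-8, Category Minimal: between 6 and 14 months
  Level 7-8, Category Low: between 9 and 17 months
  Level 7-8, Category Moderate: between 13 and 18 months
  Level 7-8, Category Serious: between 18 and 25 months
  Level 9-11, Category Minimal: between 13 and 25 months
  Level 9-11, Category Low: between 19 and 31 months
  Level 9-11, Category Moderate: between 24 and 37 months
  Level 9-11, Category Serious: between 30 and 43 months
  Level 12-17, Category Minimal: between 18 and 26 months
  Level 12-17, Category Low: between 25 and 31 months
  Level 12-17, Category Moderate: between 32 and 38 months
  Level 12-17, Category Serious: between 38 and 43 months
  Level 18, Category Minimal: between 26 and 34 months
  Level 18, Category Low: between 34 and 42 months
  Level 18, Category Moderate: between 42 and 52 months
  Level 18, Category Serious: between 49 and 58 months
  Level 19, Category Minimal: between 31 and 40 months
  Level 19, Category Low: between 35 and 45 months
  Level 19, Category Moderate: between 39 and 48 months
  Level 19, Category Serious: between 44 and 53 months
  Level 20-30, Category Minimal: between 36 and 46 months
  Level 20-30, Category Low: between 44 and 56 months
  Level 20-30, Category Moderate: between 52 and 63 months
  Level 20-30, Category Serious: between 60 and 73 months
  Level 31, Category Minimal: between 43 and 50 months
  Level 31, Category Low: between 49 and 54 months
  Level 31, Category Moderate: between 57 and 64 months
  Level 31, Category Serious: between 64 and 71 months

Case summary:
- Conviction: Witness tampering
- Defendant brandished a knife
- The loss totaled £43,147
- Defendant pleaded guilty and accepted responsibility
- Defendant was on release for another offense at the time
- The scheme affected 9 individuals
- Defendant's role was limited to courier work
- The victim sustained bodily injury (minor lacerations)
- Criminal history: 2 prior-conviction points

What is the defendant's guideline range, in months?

Base offense level for witness tampering: 9.
R1 does not apply.
R2 applies: 9 + 1 = 10.
R3 applies (level before this adjustment is 10 < 17, so +1): 10 + 1 = 11.
R4 applies: 11 − 2 = 9.
R5 applies: 9 + 2 = 11.
R6 applies: 11 − 2 = 9.
R7 applies (level before this adjustment is 9 < 16, so +3): 9 + 3 = 12.
R8 applies: 12 + 2 = 14.
Final offense level: 14.
Criminal history: 2 prior points → Category Minimal (0-5).
Level 14 falls in the 12-17 band.
Grid: Level 12-17 × Category Minimal = 18-26 months.

18-26 months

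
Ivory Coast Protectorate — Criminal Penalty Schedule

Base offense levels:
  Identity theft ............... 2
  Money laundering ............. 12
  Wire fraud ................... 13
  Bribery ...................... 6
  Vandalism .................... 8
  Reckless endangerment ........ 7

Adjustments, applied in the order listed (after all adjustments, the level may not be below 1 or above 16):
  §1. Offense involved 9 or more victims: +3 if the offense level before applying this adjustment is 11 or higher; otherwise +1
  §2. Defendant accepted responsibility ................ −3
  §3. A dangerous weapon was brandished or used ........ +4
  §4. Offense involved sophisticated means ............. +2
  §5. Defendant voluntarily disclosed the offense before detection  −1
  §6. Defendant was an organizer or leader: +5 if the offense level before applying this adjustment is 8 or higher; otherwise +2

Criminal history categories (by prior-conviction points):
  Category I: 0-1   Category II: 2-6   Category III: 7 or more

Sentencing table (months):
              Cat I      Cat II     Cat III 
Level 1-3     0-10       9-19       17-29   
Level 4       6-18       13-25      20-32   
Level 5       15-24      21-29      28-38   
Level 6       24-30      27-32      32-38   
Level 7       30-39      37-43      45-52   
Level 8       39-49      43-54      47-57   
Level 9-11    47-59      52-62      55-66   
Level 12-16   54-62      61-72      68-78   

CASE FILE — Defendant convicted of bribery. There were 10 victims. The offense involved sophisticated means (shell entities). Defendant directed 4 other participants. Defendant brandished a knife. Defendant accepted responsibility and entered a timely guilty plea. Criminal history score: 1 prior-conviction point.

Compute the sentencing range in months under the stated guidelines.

54-62 months

Base offense level for bribery: 6.
§1 applies (level before this adjustment is 6 < 11, so +1): 6 + 1 = 7.
§2 applies: 7 − 3 = 4.
§3 applies: 4 + 4 = 8.
§4 applies: 8 + 2 = 10.
§5 does not apply.
§6 applies (level before this adjustment is 10 ≥ 8, so +5): 10 + 5 = 15.
Final offense level: 15.
Criminal history: 1 prior point → Category I (0-1).
Level 15 falls in the 12-16 band.
Grid: Level 12-16 × Category I = 54-62 months.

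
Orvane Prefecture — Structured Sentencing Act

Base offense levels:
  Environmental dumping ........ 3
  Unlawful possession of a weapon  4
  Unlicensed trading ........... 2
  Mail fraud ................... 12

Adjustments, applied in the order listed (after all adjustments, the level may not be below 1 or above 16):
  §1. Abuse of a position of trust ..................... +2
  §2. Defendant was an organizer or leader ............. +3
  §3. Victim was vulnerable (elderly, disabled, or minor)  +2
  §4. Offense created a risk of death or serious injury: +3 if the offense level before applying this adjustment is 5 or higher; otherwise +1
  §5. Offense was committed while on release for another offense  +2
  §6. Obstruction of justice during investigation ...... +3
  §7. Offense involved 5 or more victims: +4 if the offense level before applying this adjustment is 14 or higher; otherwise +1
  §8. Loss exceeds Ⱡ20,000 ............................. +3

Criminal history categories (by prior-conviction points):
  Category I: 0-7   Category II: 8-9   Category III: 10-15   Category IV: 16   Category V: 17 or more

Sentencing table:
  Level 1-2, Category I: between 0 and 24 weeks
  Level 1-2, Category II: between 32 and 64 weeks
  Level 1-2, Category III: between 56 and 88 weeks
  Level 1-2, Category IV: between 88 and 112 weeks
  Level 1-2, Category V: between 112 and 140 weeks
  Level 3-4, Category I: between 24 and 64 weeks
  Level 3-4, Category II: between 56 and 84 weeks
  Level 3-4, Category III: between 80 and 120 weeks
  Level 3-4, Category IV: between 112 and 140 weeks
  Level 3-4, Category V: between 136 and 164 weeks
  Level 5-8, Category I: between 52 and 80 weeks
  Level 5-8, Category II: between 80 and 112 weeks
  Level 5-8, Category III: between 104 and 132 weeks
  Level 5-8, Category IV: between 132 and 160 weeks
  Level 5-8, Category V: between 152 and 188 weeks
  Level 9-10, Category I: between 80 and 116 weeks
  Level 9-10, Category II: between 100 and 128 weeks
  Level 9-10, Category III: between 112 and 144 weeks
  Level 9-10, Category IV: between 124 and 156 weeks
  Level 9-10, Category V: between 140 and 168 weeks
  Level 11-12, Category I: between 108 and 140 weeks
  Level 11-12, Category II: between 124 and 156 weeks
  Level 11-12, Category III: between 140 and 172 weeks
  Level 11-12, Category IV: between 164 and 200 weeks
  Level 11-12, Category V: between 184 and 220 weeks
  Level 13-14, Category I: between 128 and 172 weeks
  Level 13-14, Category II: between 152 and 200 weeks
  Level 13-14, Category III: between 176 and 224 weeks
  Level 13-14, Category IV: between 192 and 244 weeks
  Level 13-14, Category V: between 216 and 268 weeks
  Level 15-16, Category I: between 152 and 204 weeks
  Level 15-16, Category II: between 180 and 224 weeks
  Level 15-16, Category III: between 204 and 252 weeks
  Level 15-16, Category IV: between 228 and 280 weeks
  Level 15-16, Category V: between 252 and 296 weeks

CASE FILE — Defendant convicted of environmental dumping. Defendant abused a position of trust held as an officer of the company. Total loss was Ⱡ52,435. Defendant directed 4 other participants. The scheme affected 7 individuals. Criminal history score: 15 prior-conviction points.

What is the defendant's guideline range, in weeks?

Base offense level for environmental dumping: 3.
§1 applies: 3 + 2 = 5.
§2 applies: 5 + 3 = 8.
§3 does not apply.
§5 does not apply.
§6 does not apply.
§7 applies (level before this adjustment is 8 < 14, so +1): 8 + 1 = 9.
§8 applies: 9 + 3 = 12.
Final offense level: 12.
Criminal history: 15 prior points → Category III (10-15).
Level 12 falls in the 11-12 band.
Grid: Level 11-12 × Category III = 140-172 weeks.

140-172 weeks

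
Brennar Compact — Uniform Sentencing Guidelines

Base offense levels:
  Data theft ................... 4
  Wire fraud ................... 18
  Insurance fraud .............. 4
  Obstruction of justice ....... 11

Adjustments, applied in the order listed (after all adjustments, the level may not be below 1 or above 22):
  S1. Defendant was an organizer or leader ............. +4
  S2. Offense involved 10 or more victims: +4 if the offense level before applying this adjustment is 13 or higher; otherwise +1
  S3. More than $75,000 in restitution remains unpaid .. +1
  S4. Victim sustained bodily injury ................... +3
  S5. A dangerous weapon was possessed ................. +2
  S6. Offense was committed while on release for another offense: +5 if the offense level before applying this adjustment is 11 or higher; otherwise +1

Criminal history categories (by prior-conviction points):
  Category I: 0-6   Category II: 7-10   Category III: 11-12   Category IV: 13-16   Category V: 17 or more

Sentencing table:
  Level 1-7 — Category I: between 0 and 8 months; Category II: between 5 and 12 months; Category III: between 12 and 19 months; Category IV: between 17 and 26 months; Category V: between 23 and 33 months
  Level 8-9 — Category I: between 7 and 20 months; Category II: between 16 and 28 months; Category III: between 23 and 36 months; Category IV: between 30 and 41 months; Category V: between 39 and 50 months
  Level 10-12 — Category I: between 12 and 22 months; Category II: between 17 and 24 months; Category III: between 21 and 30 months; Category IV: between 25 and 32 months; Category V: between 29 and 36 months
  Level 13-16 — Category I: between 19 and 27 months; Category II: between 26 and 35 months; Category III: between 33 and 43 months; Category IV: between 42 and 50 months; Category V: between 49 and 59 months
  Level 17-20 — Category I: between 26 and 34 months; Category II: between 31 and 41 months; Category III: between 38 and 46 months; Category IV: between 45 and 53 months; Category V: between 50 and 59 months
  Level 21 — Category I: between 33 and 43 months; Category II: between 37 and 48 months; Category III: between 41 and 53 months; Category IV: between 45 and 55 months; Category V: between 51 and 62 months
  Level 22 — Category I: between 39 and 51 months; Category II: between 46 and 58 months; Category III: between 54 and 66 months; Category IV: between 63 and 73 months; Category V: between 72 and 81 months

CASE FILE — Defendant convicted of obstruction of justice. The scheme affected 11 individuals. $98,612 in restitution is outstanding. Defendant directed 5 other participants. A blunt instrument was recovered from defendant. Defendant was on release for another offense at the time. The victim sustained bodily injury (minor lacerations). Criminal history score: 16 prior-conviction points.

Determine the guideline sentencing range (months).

Base offense level for obstruction of justice: 11.
S1 applies: 11 + 4 = 15.
S2 applies (level before this adjustment is 15 ≥ 13, so +4): 15 + 4 = 19.
S3 applies: 19 + 1 = 20.
S4 applies: 20 + 3 = 23.
S5 applies: 23 + 2 = 25.
S6 applies (level before this adjustment is 25 ≥ 11, so +5): 25 + 5 = 30.
Level 30 exceeds the maximum of 22; capped at 22.
Final offense level: 22.
Criminal history: 16 prior points → Category IV (13-16).
Level 22 falls in the 22 band.
Grid: Level 22 × Category IV = 63-73 months.

63-73 months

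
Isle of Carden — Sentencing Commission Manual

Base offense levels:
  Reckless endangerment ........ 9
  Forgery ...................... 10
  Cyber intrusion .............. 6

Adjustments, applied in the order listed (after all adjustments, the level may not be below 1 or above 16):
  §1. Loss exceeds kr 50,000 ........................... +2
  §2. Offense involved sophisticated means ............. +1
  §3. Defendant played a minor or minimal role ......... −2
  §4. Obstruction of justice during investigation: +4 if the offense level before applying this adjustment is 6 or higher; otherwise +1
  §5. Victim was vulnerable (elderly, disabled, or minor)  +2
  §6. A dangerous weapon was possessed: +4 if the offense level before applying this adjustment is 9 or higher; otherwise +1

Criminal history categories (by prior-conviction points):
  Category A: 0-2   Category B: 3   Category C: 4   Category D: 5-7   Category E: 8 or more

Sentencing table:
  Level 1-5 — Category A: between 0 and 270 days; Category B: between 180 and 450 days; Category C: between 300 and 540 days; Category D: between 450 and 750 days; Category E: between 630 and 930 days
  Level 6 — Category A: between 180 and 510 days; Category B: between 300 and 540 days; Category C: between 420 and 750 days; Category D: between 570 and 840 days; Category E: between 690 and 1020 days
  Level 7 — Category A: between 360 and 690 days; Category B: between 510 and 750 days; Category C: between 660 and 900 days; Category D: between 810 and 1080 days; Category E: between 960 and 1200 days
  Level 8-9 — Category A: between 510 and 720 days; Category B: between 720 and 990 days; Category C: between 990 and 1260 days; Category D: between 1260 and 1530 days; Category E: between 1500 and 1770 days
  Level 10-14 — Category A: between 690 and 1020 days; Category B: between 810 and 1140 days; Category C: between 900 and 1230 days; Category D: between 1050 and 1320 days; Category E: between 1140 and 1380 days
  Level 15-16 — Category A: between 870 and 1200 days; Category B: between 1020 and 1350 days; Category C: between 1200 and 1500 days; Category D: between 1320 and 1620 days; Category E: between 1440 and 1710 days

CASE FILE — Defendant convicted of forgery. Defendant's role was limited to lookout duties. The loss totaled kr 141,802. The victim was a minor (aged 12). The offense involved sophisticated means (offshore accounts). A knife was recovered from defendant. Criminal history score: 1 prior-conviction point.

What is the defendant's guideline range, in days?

Base offense level for forgery: 10.
§1 applies: 10 + 2 = 12.
§2 applies: 12 + 1 = 13.
§3 applies: 13 − 2 = 11.
§5 applies: 11 + 2 = 13.
§6 applies (level before this adjustment is 13 ≥ 9, so +4): 13 + 4 = 17.
Level 17 exceeds the maximum of 16; capped at 16.
Final offense level: 16.
Criminal history: 1 prior point → Category A (0-2).
Level 16 falls in the 15-16 band.
Grid: Level 15-16 × Category A = 870-1200 days.

870-1200 days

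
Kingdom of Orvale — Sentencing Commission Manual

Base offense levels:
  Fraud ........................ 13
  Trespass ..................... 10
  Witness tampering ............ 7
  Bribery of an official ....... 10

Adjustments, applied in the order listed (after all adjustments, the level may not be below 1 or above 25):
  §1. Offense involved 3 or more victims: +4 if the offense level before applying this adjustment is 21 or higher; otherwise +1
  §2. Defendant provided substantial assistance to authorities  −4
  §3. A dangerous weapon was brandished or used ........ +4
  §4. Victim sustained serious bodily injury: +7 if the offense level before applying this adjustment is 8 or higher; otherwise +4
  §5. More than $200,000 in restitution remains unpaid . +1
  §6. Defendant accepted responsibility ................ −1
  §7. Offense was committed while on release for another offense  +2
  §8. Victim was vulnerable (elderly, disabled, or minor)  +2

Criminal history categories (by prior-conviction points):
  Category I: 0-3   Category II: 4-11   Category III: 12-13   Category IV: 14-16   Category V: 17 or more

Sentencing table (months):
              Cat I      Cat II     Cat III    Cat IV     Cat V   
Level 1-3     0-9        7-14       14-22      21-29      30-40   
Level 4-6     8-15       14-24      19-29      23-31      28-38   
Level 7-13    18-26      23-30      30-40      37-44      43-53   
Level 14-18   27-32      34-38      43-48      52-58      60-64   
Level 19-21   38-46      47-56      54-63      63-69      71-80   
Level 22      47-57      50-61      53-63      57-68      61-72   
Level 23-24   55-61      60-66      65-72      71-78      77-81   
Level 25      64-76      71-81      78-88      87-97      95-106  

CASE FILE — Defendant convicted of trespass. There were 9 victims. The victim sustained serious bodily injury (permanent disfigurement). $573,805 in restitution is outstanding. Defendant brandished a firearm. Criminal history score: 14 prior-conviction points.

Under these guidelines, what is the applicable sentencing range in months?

Base offense level for trespass: 10.
§1 applies (level before this adjustment is 10 < 21, so +1): 10 + 1 = 11.
§2 does not apply.
§3 applies: 11 + 4 = 15.
§4 applies (level before this adjustment is 15 ≥ 8, so +7): 15 + 7 = 22.
§5 applies: 22 + 1 = 23.
§6 does not apply.
Final offense level: 23.
Criminal history: 14 prior points → Category IV (14-16).
Level 23 falls in the 23-24 band.
Grid: Level 23-24 × Category IV = 71-78 months.

71-78 months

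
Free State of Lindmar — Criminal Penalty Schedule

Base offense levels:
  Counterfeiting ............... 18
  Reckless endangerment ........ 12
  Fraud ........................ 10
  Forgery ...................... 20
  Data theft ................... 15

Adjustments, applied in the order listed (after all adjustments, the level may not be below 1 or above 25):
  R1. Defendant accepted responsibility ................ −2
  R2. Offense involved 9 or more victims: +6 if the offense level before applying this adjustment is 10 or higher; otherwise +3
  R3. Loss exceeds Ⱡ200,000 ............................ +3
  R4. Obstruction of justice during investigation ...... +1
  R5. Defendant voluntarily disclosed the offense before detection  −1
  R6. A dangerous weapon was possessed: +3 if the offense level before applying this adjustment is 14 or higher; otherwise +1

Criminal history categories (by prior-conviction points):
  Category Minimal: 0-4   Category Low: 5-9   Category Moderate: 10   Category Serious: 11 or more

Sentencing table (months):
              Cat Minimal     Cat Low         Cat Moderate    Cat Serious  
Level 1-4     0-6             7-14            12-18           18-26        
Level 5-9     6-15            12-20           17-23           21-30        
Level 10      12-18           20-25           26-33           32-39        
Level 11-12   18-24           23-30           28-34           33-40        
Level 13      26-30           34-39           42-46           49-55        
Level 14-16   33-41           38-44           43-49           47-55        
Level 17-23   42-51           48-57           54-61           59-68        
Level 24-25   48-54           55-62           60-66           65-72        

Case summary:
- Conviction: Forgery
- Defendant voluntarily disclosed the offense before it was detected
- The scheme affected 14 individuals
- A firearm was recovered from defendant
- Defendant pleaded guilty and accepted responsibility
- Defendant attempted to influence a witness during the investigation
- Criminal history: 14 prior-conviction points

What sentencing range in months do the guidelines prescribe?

65-72 months

Base offense level for forgery: 20.
R1 applies: 20 − 2 = 18.
R2 applies (level before this adjustment is 18 ≥ 10, so +6): 18 + 6 = 24.
R4 applies: 24 + 1 = 25.
R5 applies: 25 − 1 = 24.
R6 applies (level before this adjustment is 24 ≥ 14, so +3): 24 + 3 = 27.
Level 27 exceeds the maximum of 25; capped at 25.
Final offense level: 25.
Criminal history: 14 prior points → Category Serious (11+).
Level 25 falls in the 24-25 band.
Grid: Level 24-25 × Category Serious = 65-72 months.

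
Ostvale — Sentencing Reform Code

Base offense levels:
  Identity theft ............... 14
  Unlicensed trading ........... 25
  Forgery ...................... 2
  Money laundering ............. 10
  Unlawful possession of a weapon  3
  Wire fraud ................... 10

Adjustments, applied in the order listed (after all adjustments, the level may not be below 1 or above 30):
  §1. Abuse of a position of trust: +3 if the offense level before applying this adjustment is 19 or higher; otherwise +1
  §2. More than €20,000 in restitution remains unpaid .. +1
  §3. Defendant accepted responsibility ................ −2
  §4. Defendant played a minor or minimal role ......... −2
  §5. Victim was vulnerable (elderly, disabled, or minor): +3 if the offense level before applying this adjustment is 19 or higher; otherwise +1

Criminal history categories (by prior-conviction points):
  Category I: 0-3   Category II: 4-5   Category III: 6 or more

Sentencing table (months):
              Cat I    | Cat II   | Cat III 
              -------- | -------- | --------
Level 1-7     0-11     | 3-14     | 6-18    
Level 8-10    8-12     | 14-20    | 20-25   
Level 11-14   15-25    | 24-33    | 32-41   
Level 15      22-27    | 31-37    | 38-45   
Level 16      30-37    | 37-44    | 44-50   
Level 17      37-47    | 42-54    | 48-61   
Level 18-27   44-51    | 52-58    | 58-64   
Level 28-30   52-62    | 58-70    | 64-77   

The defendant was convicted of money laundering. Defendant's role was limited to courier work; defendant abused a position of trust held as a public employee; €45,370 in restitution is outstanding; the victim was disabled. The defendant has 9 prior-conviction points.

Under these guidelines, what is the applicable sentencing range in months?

32-41 months

Base offense level for money laundering: 10.
§1 applies (level before this adjustment is 10 < 19, so +1): 10 + 1 = 11.
§2 applies: 11 + 1 = 12.
§3 does not apply.
§4 applies: 12 − 2 = 10.
§5 applies (level before this adjustment is 10 < 19, so +1): 10 + 1 = 11.
Final offense level: 11.
Criminal history: 9 prior points → Category III (6+).
Level 11 falls in the 11-14 band.
Grid: Level 11-14 × Category III = 32-41 months.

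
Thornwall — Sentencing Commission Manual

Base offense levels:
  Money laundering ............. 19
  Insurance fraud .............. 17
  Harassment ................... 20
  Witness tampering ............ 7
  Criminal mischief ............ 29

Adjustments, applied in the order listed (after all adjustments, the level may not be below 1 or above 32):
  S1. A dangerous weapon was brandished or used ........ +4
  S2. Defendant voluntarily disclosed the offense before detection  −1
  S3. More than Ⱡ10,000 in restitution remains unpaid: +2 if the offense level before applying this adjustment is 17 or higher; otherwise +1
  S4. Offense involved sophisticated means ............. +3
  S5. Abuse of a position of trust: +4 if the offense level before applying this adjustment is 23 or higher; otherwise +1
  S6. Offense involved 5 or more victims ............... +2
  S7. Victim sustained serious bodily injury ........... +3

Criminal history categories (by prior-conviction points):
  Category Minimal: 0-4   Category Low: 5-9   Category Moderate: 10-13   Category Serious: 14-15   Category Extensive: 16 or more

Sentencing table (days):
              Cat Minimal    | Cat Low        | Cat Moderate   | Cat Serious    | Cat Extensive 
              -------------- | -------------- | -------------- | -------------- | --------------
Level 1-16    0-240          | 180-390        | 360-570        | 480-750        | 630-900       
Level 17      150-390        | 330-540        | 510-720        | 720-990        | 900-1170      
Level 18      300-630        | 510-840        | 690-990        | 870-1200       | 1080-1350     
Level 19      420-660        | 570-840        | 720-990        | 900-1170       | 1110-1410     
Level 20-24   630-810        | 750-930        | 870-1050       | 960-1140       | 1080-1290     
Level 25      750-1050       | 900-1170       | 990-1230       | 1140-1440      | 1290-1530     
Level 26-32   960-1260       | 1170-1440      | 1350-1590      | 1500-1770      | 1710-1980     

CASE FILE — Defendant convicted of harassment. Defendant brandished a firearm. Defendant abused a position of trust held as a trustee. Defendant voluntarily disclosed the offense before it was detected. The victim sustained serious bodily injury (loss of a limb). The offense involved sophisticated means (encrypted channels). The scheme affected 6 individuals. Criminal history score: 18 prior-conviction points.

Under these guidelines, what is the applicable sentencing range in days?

Base offense level for harassment: 20.
S1 applies: 20 + 4 = 24.
S2 applies: 24 − 1 = 23.
S4 applies: 23 + 3 = 26.
S5 applies (level before this adjustment is 26 ≥ 23, so +4): 26 + 4 = 30.
S6 applies: 30 + 2 = 32.
S7 applies: 32 + 3 = 35.
Level 35 exceeds the maximum of 32; capped at 32.
Final offense level: 32.
Criminal history: 18 prior points → Category Extensive (16+).
Level 32 falls in the 26-32 band.
Grid: Level 26-32 × Category Extensive = 1710-1980 days.

1710-1980 days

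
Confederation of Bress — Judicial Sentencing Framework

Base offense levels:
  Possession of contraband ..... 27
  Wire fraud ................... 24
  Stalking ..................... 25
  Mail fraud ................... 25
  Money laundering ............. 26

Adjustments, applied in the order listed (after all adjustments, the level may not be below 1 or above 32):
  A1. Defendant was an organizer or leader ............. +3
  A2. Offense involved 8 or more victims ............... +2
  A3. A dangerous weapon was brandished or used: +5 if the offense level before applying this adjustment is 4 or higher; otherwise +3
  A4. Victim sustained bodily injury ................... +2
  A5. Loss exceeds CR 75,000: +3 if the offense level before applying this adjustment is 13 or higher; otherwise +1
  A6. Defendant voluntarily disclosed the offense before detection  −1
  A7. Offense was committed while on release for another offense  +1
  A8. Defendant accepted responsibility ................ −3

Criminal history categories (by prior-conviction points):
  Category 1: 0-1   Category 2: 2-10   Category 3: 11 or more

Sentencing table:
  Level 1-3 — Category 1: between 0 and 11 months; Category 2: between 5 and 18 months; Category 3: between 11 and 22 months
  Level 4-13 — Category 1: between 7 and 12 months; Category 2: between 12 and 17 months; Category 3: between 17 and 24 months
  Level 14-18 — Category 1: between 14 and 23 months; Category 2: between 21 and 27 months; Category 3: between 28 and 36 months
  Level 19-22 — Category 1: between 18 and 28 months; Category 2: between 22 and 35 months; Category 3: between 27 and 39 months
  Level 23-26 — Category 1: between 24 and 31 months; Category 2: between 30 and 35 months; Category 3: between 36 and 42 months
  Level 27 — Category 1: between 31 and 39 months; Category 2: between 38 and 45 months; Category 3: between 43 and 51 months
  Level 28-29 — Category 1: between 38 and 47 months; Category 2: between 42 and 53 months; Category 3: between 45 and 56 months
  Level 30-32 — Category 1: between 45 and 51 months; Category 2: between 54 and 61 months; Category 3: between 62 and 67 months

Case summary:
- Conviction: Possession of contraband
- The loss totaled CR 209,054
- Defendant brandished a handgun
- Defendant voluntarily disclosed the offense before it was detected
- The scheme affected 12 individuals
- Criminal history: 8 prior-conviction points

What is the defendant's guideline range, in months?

Base offense level for possession of contraband: 27.
A2 applies: 27 + 2 = 29.
A3 applies (level before this adjustment is 29 ≥ 4, so +5): 29 + 5 = 34.
A5 applies (level before this adjustment is 34 ≥ 13, so +3): 34 + 3 = 37.
A6 applies: 37 − 1 = 36.
Level 36 exceeds the maximum of 32; capped at 32.
Final offense level: 32.
Criminal history: 8 prior points → Category 2 (2-10).
Level 32 falls in the 30-32 band.
Grid: Level 30-32 × Category 2 = 54-61 months.

54-61 months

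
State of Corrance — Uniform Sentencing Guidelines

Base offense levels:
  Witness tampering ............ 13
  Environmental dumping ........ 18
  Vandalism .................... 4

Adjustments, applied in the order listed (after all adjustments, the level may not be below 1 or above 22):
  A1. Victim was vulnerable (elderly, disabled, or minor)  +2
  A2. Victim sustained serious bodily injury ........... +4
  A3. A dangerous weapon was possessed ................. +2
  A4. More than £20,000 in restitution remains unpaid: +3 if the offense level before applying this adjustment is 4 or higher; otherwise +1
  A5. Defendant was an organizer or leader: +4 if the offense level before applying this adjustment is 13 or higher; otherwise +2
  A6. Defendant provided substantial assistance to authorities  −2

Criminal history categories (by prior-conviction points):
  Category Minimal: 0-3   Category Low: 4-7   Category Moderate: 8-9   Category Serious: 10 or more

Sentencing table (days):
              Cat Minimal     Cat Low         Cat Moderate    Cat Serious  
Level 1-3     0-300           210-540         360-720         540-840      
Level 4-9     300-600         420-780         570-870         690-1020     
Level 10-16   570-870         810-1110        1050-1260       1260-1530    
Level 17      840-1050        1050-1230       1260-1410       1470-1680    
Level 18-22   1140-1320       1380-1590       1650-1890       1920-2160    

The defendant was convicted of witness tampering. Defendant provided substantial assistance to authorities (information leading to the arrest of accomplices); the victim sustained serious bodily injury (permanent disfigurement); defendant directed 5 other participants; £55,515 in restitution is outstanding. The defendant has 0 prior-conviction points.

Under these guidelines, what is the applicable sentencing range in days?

1140-1320 days

Base offense level for witness tampering: 13.
A2 applies: 13 + 4 = 17.
A3 does not apply.
A4 applies (level before this adjustment is 17 ≥ 4, so +3): 17 + 3 = 20.
A5 applies (level before this adjustment is 20 ≥ 13, so +4): 20 + 4 = 24.
A6 applies: 24 − 2 = 22.
Final offense level: 22.
Criminal history: 0 prior points → Category Minimal (0-3).
Level 22 falls in the 18-22 band.
Grid: Level 18-22 × Category Minimal = 1140-1320 days.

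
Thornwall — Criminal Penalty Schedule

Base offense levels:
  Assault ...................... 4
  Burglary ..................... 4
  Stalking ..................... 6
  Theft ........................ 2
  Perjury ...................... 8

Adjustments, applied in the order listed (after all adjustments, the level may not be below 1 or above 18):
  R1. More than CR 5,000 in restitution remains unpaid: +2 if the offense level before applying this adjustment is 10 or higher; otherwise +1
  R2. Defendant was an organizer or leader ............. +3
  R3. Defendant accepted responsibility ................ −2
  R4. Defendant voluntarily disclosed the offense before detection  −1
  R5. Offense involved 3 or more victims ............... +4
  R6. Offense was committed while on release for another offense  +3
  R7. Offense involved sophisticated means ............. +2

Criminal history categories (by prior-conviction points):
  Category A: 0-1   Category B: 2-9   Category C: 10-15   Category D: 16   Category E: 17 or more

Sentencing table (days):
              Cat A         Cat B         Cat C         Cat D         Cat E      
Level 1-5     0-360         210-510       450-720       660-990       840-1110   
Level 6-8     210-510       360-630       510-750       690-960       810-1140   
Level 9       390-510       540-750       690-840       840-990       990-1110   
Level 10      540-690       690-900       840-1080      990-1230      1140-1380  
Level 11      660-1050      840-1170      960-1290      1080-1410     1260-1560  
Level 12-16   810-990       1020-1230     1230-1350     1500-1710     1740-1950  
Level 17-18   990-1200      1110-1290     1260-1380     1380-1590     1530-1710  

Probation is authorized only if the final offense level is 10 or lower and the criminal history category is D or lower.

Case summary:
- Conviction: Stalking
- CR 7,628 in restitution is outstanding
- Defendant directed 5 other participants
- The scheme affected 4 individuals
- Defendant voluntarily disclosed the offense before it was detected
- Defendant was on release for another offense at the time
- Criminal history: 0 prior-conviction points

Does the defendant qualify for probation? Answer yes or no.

Base offense level for stalking: 6.
R1 applies (level before this adjustment is 6 < 10, so +1): 6 + 1 = 7.
R2 applies: 7 + 3 = 10.
R4 applies: 10 − 1 = 9.
R5 applies: 9 + 4 = 13.
R6 applies: 13 + 3 = 16.
R7 does not apply.
Final offense level: 16.
Criminal history: 0 prior points → Category A (0-1).
Level 16 falls in the 12-16 band.
Grid: Level 12-16 × Category A = 810-990 days.
Probation check: level 16 > 10 and category A ≤ D → not eligible.

No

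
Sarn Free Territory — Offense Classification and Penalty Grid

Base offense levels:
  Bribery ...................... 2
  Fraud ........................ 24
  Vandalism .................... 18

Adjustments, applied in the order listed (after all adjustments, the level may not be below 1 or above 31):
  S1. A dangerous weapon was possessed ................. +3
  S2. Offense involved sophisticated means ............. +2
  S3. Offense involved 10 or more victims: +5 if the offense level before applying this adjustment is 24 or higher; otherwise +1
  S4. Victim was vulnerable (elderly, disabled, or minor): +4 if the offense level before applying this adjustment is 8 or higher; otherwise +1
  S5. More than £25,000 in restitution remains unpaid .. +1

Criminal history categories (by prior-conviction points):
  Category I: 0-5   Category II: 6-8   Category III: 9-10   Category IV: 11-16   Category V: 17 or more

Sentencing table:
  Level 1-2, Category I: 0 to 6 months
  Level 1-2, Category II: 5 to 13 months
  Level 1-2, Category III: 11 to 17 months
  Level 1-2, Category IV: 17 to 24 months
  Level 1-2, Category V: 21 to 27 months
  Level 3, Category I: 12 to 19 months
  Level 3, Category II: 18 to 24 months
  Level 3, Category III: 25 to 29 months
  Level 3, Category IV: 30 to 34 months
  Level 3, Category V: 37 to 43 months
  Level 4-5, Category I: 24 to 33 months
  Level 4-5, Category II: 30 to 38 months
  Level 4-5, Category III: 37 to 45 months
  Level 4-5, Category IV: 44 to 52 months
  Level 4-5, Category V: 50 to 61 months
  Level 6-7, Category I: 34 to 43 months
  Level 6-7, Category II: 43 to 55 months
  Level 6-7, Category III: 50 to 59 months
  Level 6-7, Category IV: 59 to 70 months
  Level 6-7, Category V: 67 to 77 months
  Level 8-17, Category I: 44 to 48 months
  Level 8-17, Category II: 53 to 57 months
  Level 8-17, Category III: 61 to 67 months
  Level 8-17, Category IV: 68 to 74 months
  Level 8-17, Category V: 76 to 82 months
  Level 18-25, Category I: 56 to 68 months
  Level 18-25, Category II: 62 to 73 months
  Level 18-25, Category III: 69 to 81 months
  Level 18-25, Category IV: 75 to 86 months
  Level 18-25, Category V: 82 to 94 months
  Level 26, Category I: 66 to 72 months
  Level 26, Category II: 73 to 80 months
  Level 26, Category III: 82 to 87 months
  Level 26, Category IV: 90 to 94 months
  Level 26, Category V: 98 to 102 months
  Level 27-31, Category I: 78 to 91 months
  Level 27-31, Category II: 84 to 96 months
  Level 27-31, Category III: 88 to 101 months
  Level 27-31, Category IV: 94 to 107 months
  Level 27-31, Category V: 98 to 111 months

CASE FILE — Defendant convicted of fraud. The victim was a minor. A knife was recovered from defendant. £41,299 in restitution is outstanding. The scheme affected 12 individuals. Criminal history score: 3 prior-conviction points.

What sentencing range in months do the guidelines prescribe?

78-91 months

Base offense level for fraud: 24.
S1 applies: 24 + 3 = 27.
S2 does not apply.
S3 applies (level before this adjustment is 27 ≥ 24, so +5): 27 + 5 = 32.
S4 applies (level before this adjustment is 32 ≥ 8, so +4): 32 + 4 = 36.
S5 applies: 36 + 1 = 37.
Level 37 exceeds the maximum of 31; capped at 31.
Final offense level: 31.
Criminal history: 3 prior points → Category I (0-5).
Level 31 falls in the 27-31 band.
Grid: Level 27-31 × Category I = 78-91 months.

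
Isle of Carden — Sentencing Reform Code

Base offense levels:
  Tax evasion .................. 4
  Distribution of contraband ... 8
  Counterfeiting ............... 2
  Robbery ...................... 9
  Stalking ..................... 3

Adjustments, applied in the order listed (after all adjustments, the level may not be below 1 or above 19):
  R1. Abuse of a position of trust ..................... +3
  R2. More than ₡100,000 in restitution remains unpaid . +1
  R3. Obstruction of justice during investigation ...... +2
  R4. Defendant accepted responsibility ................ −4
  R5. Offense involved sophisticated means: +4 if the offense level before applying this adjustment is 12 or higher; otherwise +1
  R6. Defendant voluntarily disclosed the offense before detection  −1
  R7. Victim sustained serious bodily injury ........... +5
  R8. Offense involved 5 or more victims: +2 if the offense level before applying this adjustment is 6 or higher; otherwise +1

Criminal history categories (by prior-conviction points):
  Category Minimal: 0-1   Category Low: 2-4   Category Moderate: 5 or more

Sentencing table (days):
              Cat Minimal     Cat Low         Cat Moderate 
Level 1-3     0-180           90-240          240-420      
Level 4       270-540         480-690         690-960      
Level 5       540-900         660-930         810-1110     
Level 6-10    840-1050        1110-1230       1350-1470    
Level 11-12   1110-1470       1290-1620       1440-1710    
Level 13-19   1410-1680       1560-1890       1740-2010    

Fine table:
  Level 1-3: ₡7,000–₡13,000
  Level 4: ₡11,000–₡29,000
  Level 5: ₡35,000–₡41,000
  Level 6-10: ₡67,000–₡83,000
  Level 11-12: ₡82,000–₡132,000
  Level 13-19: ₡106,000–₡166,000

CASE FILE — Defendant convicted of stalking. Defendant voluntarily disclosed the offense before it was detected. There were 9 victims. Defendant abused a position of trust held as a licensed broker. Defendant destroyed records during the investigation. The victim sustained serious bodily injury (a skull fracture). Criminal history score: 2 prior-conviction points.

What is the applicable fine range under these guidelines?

Base offense level for stalking: 3.
R1 applies: 3 + 3 = 6.
R2 does not apply.
R3 applies: 6 + 2 = 8.
R4 does not apply.
R6 applies: 8 − 1 = 7.
R7 applies: 7 + 5 = 12.
R8 applies (level before this adjustment is 12 ≥ 6, so +2): 12 + 2 = 14.
Final offense level: 14.
Level 14 falls in the 13-19 band.
Fine table: Level 13-19 → ₡106,000–₡166,000.

₡106,000–₡166,000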